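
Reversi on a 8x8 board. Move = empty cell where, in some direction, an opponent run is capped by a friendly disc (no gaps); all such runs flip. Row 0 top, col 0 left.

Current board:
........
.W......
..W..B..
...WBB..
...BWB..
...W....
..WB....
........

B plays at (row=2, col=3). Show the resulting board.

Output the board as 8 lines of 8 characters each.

Place B at (2,3); scan 8 dirs for brackets.
Dir NW: first cell '.' (not opp) -> no flip
Dir N: first cell '.' (not opp) -> no flip
Dir NE: first cell '.' (not opp) -> no flip
Dir W: opp run (2,2), next='.' -> no flip
Dir E: first cell '.' (not opp) -> no flip
Dir SW: first cell '.' (not opp) -> no flip
Dir S: opp run (3,3) capped by B -> flip
Dir SE: first cell 'B' (not opp) -> no flip
All flips: (3,3)

Answer: ........
.W......
..WB.B..
...BBB..
...BWB..
...W....
..WB....
........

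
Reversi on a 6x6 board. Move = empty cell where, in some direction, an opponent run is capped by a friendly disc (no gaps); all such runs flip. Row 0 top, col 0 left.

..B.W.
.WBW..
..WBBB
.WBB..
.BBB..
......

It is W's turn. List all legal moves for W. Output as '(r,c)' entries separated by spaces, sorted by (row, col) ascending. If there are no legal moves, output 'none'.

(0,1): no bracket -> illegal
(0,3): no bracket -> illegal
(1,4): no bracket -> illegal
(1,5): no bracket -> illegal
(2,1): no bracket -> illegal
(3,0): no bracket -> illegal
(3,4): flips 2 -> legal
(3,5): flips 1 -> legal
(4,0): no bracket -> illegal
(4,4): flips 1 -> legal
(5,0): no bracket -> illegal
(5,1): flips 1 -> legal
(5,2): flips 2 -> legal
(5,3): flips 4 -> legal
(5,4): no bracket -> illegal

Answer: (3,4) (3,5) (4,4) (5,1) (5,2) (5,3)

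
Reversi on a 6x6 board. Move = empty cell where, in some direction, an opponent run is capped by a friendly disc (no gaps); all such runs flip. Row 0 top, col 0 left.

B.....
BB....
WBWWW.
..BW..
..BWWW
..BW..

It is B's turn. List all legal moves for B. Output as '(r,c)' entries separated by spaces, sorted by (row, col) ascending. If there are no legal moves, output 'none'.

(1,2): flips 1 -> legal
(1,3): no bracket -> illegal
(1,4): flips 1 -> legal
(1,5): flips 2 -> legal
(2,5): flips 3 -> legal
(3,0): flips 1 -> legal
(3,1): no bracket -> illegal
(3,4): flips 2 -> legal
(3,5): no bracket -> illegal
(5,4): flips 2 -> legal
(5,5): flips 3 -> legal

Answer: (1,2) (1,4) (1,5) (2,5) (3,0) (3,4) (5,4) (5,5)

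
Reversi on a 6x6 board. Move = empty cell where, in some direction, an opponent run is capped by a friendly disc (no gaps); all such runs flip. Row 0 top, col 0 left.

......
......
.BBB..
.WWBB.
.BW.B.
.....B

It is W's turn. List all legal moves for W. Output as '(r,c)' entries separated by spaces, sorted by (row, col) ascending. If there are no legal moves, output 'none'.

(1,0): flips 1 -> legal
(1,1): flips 1 -> legal
(1,2): flips 1 -> legal
(1,3): flips 1 -> legal
(1,4): flips 1 -> legal
(2,0): no bracket -> illegal
(2,4): flips 1 -> legal
(2,5): no bracket -> illegal
(3,0): no bracket -> illegal
(3,5): flips 2 -> legal
(4,0): flips 1 -> legal
(4,3): no bracket -> illegal
(4,5): no bracket -> illegal
(5,0): flips 1 -> legal
(5,1): flips 1 -> legal
(5,2): no bracket -> illegal
(5,3): no bracket -> illegal
(5,4): no bracket -> illegal

Answer: (1,0) (1,1) (1,2) (1,3) (1,4) (2,4) (3,5) (4,0) (5,0) (5,1)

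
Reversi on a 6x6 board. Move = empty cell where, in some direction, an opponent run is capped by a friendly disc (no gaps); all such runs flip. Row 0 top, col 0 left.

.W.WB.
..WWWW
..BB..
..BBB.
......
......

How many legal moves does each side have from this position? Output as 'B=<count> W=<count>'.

Answer: B=3 W=6

Derivation:
-- B to move --
(0,0): no bracket -> illegal
(0,2): flips 2 -> legal
(0,5): flips 1 -> legal
(1,0): no bracket -> illegal
(1,1): no bracket -> illegal
(2,1): no bracket -> illegal
(2,4): flips 1 -> legal
(2,5): no bracket -> illegal
B mobility = 3
-- W to move --
(0,5): flips 1 -> legal
(1,1): no bracket -> illegal
(2,1): no bracket -> illegal
(2,4): no bracket -> illegal
(2,5): no bracket -> illegal
(3,1): flips 1 -> legal
(3,5): no bracket -> illegal
(4,1): flips 2 -> legal
(4,2): flips 2 -> legal
(4,3): flips 2 -> legal
(4,4): no bracket -> illegal
(4,5): flips 2 -> legal
W mobility = 6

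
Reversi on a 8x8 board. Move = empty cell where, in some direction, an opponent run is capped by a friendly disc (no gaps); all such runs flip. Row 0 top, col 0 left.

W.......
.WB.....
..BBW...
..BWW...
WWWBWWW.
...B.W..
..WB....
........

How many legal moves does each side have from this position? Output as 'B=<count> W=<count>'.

Answer: B=11 W=9

Derivation:
-- B to move --
(0,1): no bracket -> illegal
(0,2): no bracket -> illegal
(1,0): flips 1 -> legal
(1,3): no bracket -> illegal
(1,4): no bracket -> illegal
(1,5): no bracket -> illegal
(2,0): no bracket -> illegal
(2,1): no bracket -> illegal
(2,5): flips 2 -> legal
(3,0): no bracket -> illegal
(3,1): flips 1 -> legal
(3,5): flips 3 -> legal
(3,6): no bracket -> illegal
(3,7): no bracket -> illegal
(4,7): flips 3 -> legal
(5,0): flips 1 -> legal
(5,1): no bracket -> illegal
(5,2): flips 1 -> legal
(5,4): no bracket -> illegal
(5,6): flips 2 -> legal
(5,7): no bracket -> illegal
(6,1): flips 1 -> legal
(6,4): no bracket -> illegal
(6,5): no bracket -> illegal
(6,6): flips 3 -> legal
(7,1): flips 1 -> legal
(7,2): no bracket -> illegal
(7,3): no bracket -> illegal
B mobility = 11
-- W to move --
(0,1): flips 2 -> legal
(0,2): flips 3 -> legal
(0,3): no bracket -> illegal
(1,3): flips 2 -> legal
(1,4): flips 2 -> legal
(2,1): flips 2 -> legal
(3,1): flips 1 -> legal
(5,2): flips 1 -> legal
(5,4): no bracket -> illegal
(6,4): flips 2 -> legal
(7,2): no bracket -> illegal
(7,3): flips 3 -> legal
(7,4): no bracket -> illegal
W mobility = 9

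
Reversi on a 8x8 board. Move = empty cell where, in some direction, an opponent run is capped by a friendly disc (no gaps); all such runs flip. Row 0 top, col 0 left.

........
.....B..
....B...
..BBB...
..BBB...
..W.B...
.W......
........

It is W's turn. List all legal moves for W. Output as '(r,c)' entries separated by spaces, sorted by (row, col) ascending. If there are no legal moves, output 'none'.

(0,4): no bracket -> illegal
(0,5): no bracket -> illegal
(0,6): no bracket -> illegal
(1,3): no bracket -> illegal
(1,4): no bracket -> illegal
(1,6): no bracket -> illegal
(2,1): no bracket -> illegal
(2,2): flips 2 -> legal
(2,3): no bracket -> illegal
(2,5): flips 2 -> legal
(2,6): no bracket -> illegal
(3,1): no bracket -> illegal
(3,5): no bracket -> illegal
(4,1): no bracket -> illegal
(4,5): no bracket -> illegal
(5,1): no bracket -> illegal
(5,3): no bracket -> illegal
(5,5): no bracket -> illegal
(6,3): no bracket -> illegal
(6,4): no bracket -> illegal
(6,5): no bracket -> illegal

Answer: (2,2) (2,5)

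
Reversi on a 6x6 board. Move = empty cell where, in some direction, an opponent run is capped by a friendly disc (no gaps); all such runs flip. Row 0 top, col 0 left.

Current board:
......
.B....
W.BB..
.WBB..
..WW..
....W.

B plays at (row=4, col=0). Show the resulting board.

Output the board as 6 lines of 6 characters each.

Answer: ......
.B....
W.BB..
.BBB..
B.WW..
....W.

Derivation:
Place B at (4,0); scan 8 dirs for brackets.
Dir NW: edge -> no flip
Dir N: first cell '.' (not opp) -> no flip
Dir NE: opp run (3,1) capped by B -> flip
Dir W: edge -> no flip
Dir E: first cell '.' (not opp) -> no flip
Dir SW: edge -> no flip
Dir S: first cell '.' (not opp) -> no flip
Dir SE: first cell '.' (not opp) -> no flip
All flips: (3,1)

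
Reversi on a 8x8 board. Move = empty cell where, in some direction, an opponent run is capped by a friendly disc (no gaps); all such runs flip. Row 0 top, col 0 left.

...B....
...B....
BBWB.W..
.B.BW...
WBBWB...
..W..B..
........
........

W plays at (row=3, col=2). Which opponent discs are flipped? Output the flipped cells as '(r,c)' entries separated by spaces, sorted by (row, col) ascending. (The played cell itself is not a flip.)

Answer: (3,3) (4,2)

Derivation:
Dir NW: opp run (2,1), next='.' -> no flip
Dir N: first cell 'W' (not opp) -> no flip
Dir NE: opp run (2,3), next='.' -> no flip
Dir W: opp run (3,1), next='.' -> no flip
Dir E: opp run (3,3) capped by W -> flip
Dir SW: opp run (4,1), next='.' -> no flip
Dir S: opp run (4,2) capped by W -> flip
Dir SE: first cell 'W' (not opp) -> no flip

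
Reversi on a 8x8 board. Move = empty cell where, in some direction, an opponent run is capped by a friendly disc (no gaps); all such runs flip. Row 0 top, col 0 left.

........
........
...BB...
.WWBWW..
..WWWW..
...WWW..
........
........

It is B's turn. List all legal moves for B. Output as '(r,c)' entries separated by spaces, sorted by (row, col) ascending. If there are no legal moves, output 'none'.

Answer: (3,0) (3,6) (4,1) (4,6) (5,1) (5,6) (6,3) (6,4) (6,6)

Derivation:
(2,0): no bracket -> illegal
(2,1): no bracket -> illegal
(2,2): no bracket -> illegal
(2,5): no bracket -> illegal
(2,6): no bracket -> illegal
(3,0): flips 2 -> legal
(3,6): flips 2 -> legal
(4,0): no bracket -> illegal
(4,1): flips 1 -> legal
(4,6): flips 1 -> legal
(5,1): flips 1 -> legal
(5,2): no bracket -> illegal
(5,6): flips 2 -> legal
(6,2): no bracket -> illegal
(6,3): flips 2 -> legal
(6,4): flips 3 -> legal
(6,5): no bracket -> illegal
(6,6): flips 2 -> legal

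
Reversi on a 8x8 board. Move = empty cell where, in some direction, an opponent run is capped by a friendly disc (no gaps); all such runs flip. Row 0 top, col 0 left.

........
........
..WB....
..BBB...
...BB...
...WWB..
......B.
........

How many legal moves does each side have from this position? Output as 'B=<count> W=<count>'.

-- B to move --
(1,1): flips 1 -> legal
(1,2): flips 1 -> legal
(1,3): no bracket -> illegal
(2,1): flips 1 -> legal
(3,1): no bracket -> illegal
(4,2): no bracket -> illegal
(4,5): no bracket -> illegal
(5,2): flips 2 -> legal
(6,2): flips 1 -> legal
(6,3): flips 1 -> legal
(6,4): flips 1 -> legal
(6,5): flips 1 -> legal
B mobility = 8
-- W to move --
(1,2): no bracket -> illegal
(1,3): flips 3 -> legal
(1,4): no bracket -> illegal
(2,1): flips 2 -> legal
(2,4): flips 3 -> legal
(2,5): no bracket -> illegal
(3,1): no bracket -> illegal
(3,5): flips 1 -> legal
(4,1): no bracket -> illegal
(4,2): flips 1 -> legal
(4,5): no bracket -> illegal
(4,6): no bracket -> illegal
(5,2): no bracket -> illegal
(5,6): flips 1 -> legal
(5,7): no bracket -> illegal
(6,4): no bracket -> illegal
(6,5): no bracket -> illegal
(6,7): no bracket -> illegal
(7,5): no bracket -> illegal
(7,6): no bracket -> illegal
(7,7): flips 4 -> legal
W mobility = 7

Answer: B=8 W=7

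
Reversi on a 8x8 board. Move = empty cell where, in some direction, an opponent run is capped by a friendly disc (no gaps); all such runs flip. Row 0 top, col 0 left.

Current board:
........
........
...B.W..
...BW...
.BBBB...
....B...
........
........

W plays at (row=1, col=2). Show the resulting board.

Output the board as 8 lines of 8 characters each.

Answer: ........
..W.....
...W.W..
...BW...
.BBBB...
....B...
........
........

Derivation:
Place W at (1,2); scan 8 dirs for brackets.
Dir NW: first cell '.' (not opp) -> no flip
Dir N: first cell '.' (not opp) -> no flip
Dir NE: first cell '.' (not opp) -> no flip
Dir W: first cell '.' (not opp) -> no flip
Dir E: first cell '.' (not opp) -> no flip
Dir SW: first cell '.' (not opp) -> no flip
Dir S: first cell '.' (not opp) -> no flip
Dir SE: opp run (2,3) capped by W -> flip
All flips: (2,3)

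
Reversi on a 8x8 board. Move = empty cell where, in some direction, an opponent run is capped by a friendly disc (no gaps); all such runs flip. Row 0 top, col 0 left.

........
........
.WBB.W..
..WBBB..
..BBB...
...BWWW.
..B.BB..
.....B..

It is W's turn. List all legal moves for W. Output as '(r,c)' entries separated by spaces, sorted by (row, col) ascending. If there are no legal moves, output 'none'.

Answer: (1,1) (1,2) (1,4) (2,4) (3,6) (4,5) (5,2) (7,3) (7,4) (7,6)

Derivation:
(1,1): flips 3 -> legal
(1,2): flips 1 -> legal
(1,3): no bracket -> illegal
(1,4): flips 1 -> legal
(2,4): flips 4 -> legal
(2,6): no bracket -> illegal
(3,1): no bracket -> illegal
(3,6): flips 3 -> legal
(4,1): no bracket -> illegal
(4,5): flips 1 -> legal
(4,6): no bracket -> illegal
(5,1): no bracket -> illegal
(5,2): flips 4 -> legal
(6,1): no bracket -> illegal
(6,3): no bracket -> illegal
(6,6): no bracket -> illegal
(7,1): no bracket -> illegal
(7,2): no bracket -> illegal
(7,3): flips 1 -> legal
(7,4): flips 2 -> legal
(7,6): flips 1 -> legal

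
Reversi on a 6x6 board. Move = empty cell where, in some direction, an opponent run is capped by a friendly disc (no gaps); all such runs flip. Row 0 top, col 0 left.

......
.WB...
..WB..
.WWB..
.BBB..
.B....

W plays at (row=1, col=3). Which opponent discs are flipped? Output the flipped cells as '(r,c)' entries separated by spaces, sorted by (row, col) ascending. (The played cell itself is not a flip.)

Answer: (1,2)

Derivation:
Dir NW: first cell '.' (not opp) -> no flip
Dir N: first cell '.' (not opp) -> no flip
Dir NE: first cell '.' (not opp) -> no flip
Dir W: opp run (1,2) capped by W -> flip
Dir E: first cell '.' (not opp) -> no flip
Dir SW: first cell 'W' (not opp) -> no flip
Dir S: opp run (2,3) (3,3) (4,3), next='.' -> no flip
Dir SE: first cell '.' (not opp) -> no flip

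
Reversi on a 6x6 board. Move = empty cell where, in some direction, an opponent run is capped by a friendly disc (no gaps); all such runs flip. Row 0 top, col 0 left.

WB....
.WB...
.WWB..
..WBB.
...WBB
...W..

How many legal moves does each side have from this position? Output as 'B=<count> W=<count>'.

-- B to move --
(0,2): no bracket -> illegal
(1,0): flips 1 -> legal
(1,3): no bracket -> illegal
(2,0): flips 2 -> legal
(3,0): flips 1 -> legal
(3,1): flips 3 -> legal
(4,1): flips 1 -> legal
(4,2): flips 3 -> legal
(5,2): flips 1 -> legal
(5,4): no bracket -> illegal
B mobility = 7
-- W to move --
(0,2): flips 2 -> legal
(0,3): flips 1 -> legal
(1,0): no bracket -> illegal
(1,3): flips 3 -> legal
(1,4): flips 1 -> legal
(2,4): flips 1 -> legal
(2,5): flips 1 -> legal
(3,5): flips 3 -> legal
(4,2): no bracket -> illegal
(5,4): no bracket -> illegal
(5,5): flips 2 -> legal
W mobility = 8

Answer: B=7 W=8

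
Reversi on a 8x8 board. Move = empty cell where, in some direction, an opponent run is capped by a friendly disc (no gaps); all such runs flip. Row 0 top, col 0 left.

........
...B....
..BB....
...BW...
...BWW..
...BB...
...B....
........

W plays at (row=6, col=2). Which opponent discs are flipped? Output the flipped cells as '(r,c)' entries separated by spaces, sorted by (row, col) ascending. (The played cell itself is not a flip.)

Answer: (5,3)

Derivation:
Dir NW: first cell '.' (not opp) -> no flip
Dir N: first cell '.' (not opp) -> no flip
Dir NE: opp run (5,3) capped by W -> flip
Dir W: first cell '.' (not opp) -> no flip
Dir E: opp run (6,3), next='.' -> no flip
Dir SW: first cell '.' (not opp) -> no flip
Dir S: first cell '.' (not opp) -> no flip
Dir SE: first cell '.' (not opp) -> no flip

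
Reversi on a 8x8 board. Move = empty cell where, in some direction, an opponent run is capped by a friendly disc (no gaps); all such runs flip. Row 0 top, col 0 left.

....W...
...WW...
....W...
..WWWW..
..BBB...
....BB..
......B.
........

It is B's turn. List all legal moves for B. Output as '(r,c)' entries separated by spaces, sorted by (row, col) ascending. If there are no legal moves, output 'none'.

Answer: (1,5) (2,1) (2,2) (2,3) (2,5) (2,6)

Derivation:
(0,2): no bracket -> illegal
(0,3): no bracket -> illegal
(0,5): no bracket -> illegal
(1,2): no bracket -> illegal
(1,5): flips 2 -> legal
(2,1): flips 1 -> legal
(2,2): flips 2 -> legal
(2,3): flips 1 -> legal
(2,5): flips 1 -> legal
(2,6): flips 1 -> legal
(3,1): no bracket -> illegal
(3,6): no bracket -> illegal
(4,1): no bracket -> illegal
(4,5): no bracket -> illegal
(4,6): no bracket -> illegal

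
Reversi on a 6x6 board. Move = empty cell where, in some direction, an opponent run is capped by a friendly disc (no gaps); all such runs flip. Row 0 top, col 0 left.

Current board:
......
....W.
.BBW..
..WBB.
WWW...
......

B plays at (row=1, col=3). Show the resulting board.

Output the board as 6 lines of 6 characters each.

Place B at (1,3); scan 8 dirs for brackets.
Dir NW: first cell '.' (not opp) -> no flip
Dir N: first cell '.' (not opp) -> no flip
Dir NE: first cell '.' (not opp) -> no flip
Dir W: first cell '.' (not opp) -> no flip
Dir E: opp run (1,4), next='.' -> no flip
Dir SW: first cell 'B' (not opp) -> no flip
Dir S: opp run (2,3) capped by B -> flip
Dir SE: first cell '.' (not opp) -> no flip
All flips: (2,3)

Answer: ......
...BW.
.BBB..
..WBB.
WWW...
......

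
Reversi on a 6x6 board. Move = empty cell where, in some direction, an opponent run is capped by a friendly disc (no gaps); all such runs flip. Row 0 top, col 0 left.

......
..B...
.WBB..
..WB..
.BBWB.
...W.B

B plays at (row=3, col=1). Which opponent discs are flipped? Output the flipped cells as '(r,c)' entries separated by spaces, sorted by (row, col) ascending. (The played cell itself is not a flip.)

Dir NW: first cell '.' (not opp) -> no flip
Dir N: opp run (2,1), next='.' -> no flip
Dir NE: first cell 'B' (not opp) -> no flip
Dir W: first cell '.' (not opp) -> no flip
Dir E: opp run (3,2) capped by B -> flip
Dir SW: first cell '.' (not opp) -> no flip
Dir S: first cell 'B' (not opp) -> no flip
Dir SE: first cell 'B' (not opp) -> no flip

Answer: (3,2)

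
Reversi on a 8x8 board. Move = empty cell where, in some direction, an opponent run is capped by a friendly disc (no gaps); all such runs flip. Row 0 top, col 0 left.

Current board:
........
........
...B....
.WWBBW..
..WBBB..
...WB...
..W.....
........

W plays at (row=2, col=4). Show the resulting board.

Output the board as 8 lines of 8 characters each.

Answer: ........
........
...BW...
.WWWBW..
..WBBB..
...WB...
..W.....
........

Derivation:
Place W at (2,4); scan 8 dirs for brackets.
Dir NW: first cell '.' (not opp) -> no flip
Dir N: first cell '.' (not opp) -> no flip
Dir NE: first cell '.' (not opp) -> no flip
Dir W: opp run (2,3), next='.' -> no flip
Dir E: first cell '.' (not opp) -> no flip
Dir SW: opp run (3,3) capped by W -> flip
Dir S: opp run (3,4) (4,4) (5,4), next='.' -> no flip
Dir SE: first cell 'W' (not opp) -> no flip
All flips: (3,3)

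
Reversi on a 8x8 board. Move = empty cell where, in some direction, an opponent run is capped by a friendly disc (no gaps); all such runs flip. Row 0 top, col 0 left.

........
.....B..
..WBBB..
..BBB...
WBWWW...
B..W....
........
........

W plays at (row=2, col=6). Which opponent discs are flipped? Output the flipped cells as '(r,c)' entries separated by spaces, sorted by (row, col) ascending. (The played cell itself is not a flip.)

Answer: (2,3) (2,4) (2,5)

Derivation:
Dir NW: opp run (1,5), next='.' -> no flip
Dir N: first cell '.' (not opp) -> no flip
Dir NE: first cell '.' (not opp) -> no flip
Dir W: opp run (2,5) (2,4) (2,3) capped by W -> flip
Dir E: first cell '.' (not opp) -> no flip
Dir SW: first cell '.' (not opp) -> no flip
Dir S: first cell '.' (not opp) -> no flip
Dir SE: first cell '.' (not opp) -> no flip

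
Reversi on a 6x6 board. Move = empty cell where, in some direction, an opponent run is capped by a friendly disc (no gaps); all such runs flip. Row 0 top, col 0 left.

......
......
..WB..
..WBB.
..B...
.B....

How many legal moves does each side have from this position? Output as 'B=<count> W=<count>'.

Answer: B=5 W=5

Derivation:
-- B to move --
(1,1): flips 1 -> legal
(1,2): flips 2 -> legal
(1,3): no bracket -> illegal
(2,1): flips 1 -> legal
(3,1): flips 1 -> legal
(4,1): flips 1 -> legal
(4,3): no bracket -> illegal
B mobility = 5
-- W to move --
(1,2): no bracket -> illegal
(1,3): no bracket -> illegal
(1,4): flips 1 -> legal
(2,4): flips 1 -> legal
(2,5): no bracket -> illegal
(3,1): no bracket -> illegal
(3,5): flips 2 -> legal
(4,0): no bracket -> illegal
(4,1): no bracket -> illegal
(4,3): no bracket -> illegal
(4,4): flips 1 -> legal
(4,5): no bracket -> illegal
(5,0): no bracket -> illegal
(5,2): flips 1 -> legal
(5,3): no bracket -> illegal
W mobility = 5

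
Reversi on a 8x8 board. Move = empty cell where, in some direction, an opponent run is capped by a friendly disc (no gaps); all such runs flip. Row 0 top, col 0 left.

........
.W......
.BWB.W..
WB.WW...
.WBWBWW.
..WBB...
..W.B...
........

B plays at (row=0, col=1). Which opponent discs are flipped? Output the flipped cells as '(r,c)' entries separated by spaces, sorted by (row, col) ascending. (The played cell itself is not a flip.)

Answer: (1,1)

Derivation:
Dir NW: edge -> no flip
Dir N: edge -> no flip
Dir NE: edge -> no flip
Dir W: first cell '.' (not opp) -> no flip
Dir E: first cell '.' (not opp) -> no flip
Dir SW: first cell '.' (not opp) -> no flip
Dir S: opp run (1,1) capped by B -> flip
Dir SE: first cell '.' (not opp) -> no flip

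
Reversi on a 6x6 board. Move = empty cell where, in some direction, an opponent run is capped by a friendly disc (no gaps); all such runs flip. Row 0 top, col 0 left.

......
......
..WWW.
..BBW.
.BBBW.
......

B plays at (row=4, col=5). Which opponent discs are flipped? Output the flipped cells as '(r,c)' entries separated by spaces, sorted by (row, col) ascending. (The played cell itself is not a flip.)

Answer: (4,4)

Derivation:
Dir NW: opp run (3,4) (2,3), next='.' -> no flip
Dir N: first cell '.' (not opp) -> no flip
Dir NE: edge -> no flip
Dir W: opp run (4,4) capped by B -> flip
Dir E: edge -> no flip
Dir SW: first cell '.' (not opp) -> no flip
Dir S: first cell '.' (not opp) -> no flip
Dir SE: edge -> no flip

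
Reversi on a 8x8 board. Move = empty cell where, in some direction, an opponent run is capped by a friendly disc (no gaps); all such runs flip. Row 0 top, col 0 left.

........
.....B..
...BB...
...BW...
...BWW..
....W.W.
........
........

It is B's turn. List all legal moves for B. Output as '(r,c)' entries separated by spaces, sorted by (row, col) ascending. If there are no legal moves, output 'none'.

Answer: (2,5) (3,5) (4,6) (5,5) (6,4) (6,5) (6,7)

Derivation:
(2,5): flips 1 -> legal
(3,5): flips 1 -> legal
(3,6): no bracket -> illegal
(4,6): flips 2 -> legal
(4,7): no bracket -> illegal
(5,3): no bracket -> illegal
(5,5): flips 1 -> legal
(5,7): no bracket -> illegal
(6,3): no bracket -> illegal
(6,4): flips 3 -> legal
(6,5): flips 1 -> legal
(6,6): no bracket -> illegal
(6,7): flips 3 -> legal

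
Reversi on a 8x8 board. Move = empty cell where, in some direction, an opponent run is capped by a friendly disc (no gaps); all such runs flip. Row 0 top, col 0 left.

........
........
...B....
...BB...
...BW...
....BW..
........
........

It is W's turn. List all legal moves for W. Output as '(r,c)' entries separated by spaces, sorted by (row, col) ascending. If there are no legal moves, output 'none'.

(1,2): no bracket -> illegal
(1,3): no bracket -> illegal
(1,4): no bracket -> illegal
(2,2): flips 1 -> legal
(2,4): flips 1 -> legal
(2,5): no bracket -> illegal
(3,2): no bracket -> illegal
(3,5): no bracket -> illegal
(4,2): flips 1 -> legal
(4,5): no bracket -> illegal
(5,2): no bracket -> illegal
(5,3): flips 1 -> legal
(6,3): no bracket -> illegal
(6,4): flips 1 -> legal
(6,5): no bracket -> illegal

Answer: (2,2) (2,4) (4,2) (5,3) (6,4)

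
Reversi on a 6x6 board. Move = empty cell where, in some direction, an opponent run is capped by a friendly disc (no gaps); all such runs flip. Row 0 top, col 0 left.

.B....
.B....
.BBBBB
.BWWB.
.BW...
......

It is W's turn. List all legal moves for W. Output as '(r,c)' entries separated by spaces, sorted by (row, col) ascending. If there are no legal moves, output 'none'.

(0,0): flips 2 -> legal
(0,2): no bracket -> illegal
(1,0): flips 1 -> legal
(1,2): flips 1 -> legal
(1,3): flips 1 -> legal
(1,4): flips 1 -> legal
(1,5): flips 1 -> legal
(2,0): flips 1 -> legal
(3,0): flips 1 -> legal
(3,5): flips 1 -> legal
(4,0): flips 1 -> legal
(4,3): no bracket -> illegal
(4,4): no bracket -> illegal
(4,5): no bracket -> illegal
(5,0): flips 1 -> legal
(5,1): no bracket -> illegal
(5,2): no bracket -> illegal

Answer: (0,0) (1,0) (1,2) (1,3) (1,4) (1,5) (2,0) (3,0) (3,5) (4,0) (5,0)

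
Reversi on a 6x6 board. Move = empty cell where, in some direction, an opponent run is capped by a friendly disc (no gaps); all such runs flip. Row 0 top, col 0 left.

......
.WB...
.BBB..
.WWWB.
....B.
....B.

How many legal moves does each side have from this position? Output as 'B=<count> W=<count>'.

-- B to move --
(0,0): flips 1 -> legal
(0,1): flips 1 -> legal
(0,2): no bracket -> illegal
(1,0): flips 1 -> legal
(2,0): no bracket -> illegal
(2,4): no bracket -> illegal
(3,0): flips 3 -> legal
(4,0): flips 1 -> legal
(4,1): flips 2 -> legal
(4,2): flips 1 -> legal
(4,3): flips 2 -> legal
B mobility = 8
-- W to move --
(0,1): no bracket -> illegal
(0,2): flips 2 -> legal
(0,3): no bracket -> illegal
(1,0): flips 1 -> legal
(1,3): flips 3 -> legal
(1,4): flips 1 -> legal
(2,0): no bracket -> illegal
(2,4): no bracket -> illegal
(2,5): no bracket -> illegal
(3,0): no bracket -> illegal
(3,5): flips 1 -> legal
(4,3): no bracket -> illegal
(4,5): no bracket -> illegal
(5,3): no bracket -> illegal
(5,5): flips 1 -> legal
W mobility = 6

Answer: B=8 W=6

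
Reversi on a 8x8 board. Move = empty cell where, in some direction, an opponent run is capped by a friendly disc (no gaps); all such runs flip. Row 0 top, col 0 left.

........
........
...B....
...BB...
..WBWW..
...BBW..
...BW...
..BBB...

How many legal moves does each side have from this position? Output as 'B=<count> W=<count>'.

Answer: B=10 W=5

Derivation:
-- B to move --
(3,1): flips 1 -> legal
(3,2): no bracket -> illegal
(3,5): flips 1 -> legal
(3,6): flips 1 -> legal
(4,1): flips 1 -> legal
(4,6): flips 4 -> legal
(5,1): flips 1 -> legal
(5,2): no bracket -> illegal
(5,6): flips 2 -> legal
(6,5): flips 1 -> legal
(6,6): flips 2 -> legal
(7,5): flips 1 -> legal
B mobility = 10
-- W to move --
(1,2): flips 2 -> legal
(1,3): no bracket -> illegal
(1,4): no bracket -> illegal
(2,2): flips 1 -> legal
(2,4): flips 2 -> legal
(2,5): no bracket -> illegal
(3,2): no bracket -> illegal
(3,5): no bracket -> illegal
(5,2): flips 2 -> legal
(6,1): no bracket -> illegal
(6,2): flips 2 -> legal
(6,5): no bracket -> illegal
(7,1): no bracket -> illegal
(7,5): no bracket -> illegal
W mobility = 5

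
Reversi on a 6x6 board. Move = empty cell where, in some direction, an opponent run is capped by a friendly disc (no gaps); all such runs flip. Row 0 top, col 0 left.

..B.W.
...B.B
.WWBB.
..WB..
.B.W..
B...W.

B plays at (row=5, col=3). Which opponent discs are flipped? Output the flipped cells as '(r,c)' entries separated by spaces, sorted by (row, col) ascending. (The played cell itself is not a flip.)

Dir NW: first cell '.' (not opp) -> no flip
Dir N: opp run (4,3) capped by B -> flip
Dir NE: first cell '.' (not opp) -> no flip
Dir W: first cell '.' (not opp) -> no flip
Dir E: opp run (5,4), next='.' -> no flip
Dir SW: edge -> no flip
Dir S: edge -> no flip
Dir SE: edge -> no flip

Answer: (4,3)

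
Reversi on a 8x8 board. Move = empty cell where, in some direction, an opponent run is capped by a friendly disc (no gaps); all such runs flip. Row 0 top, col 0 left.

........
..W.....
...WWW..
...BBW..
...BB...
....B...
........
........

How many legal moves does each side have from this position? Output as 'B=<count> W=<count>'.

Answer: B=7 W=6

Derivation:
-- B to move --
(0,1): flips 2 -> legal
(0,2): no bracket -> illegal
(0,3): no bracket -> illegal
(1,1): no bracket -> illegal
(1,3): flips 1 -> legal
(1,4): flips 1 -> legal
(1,5): flips 1 -> legal
(1,6): flips 1 -> legal
(2,1): no bracket -> illegal
(2,2): no bracket -> illegal
(2,6): flips 1 -> legal
(3,2): no bracket -> illegal
(3,6): flips 1 -> legal
(4,5): no bracket -> illegal
(4,6): no bracket -> illegal
B mobility = 7
-- W to move --
(2,2): no bracket -> illegal
(3,2): flips 2 -> legal
(4,2): flips 1 -> legal
(4,5): flips 1 -> legal
(5,2): flips 2 -> legal
(5,3): flips 3 -> legal
(5,5): no bracket -> illegal
(6,3): no bracket -> illegal
(6,4): flips 3 -> legal
(6,5): no bracket -> illegal
W mobility = 6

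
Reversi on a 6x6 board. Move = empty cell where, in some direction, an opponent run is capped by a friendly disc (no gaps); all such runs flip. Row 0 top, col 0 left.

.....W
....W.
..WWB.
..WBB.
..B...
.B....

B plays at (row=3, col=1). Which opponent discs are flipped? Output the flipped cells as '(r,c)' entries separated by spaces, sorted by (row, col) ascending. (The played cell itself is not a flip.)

Answer: (3,2)

Derivation:
Dir NW: first cell '.' (not opp) -> no flip
Dir N: first cell '.' (not opp) -> no flip
Dir NE: opp run (2,2), next='.' -> no flip
Dir W: first cell '.' (not opp) -> no flip
Dir E: opp run (3,2) capped by B -> flip
Dir SW: first cell '.' (not opp) -> no flip
Dir S: first cell '.' (not opp) -> no flip
Dir SE: first cell 'B' (not opp) -> no flip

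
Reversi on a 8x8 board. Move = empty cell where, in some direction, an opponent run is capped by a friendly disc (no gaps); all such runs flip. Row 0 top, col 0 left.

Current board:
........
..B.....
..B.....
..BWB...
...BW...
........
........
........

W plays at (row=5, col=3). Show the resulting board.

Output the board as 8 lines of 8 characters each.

Place W at (5,3); scan 8 dirs for brackets.
Dir NW: first cell '.' (not opp) -> no flip
Dir N: opp run (4,3) capped by W -> flip
Dir NE: first cell 'W' (not opp) -> no flip
Dir W: first cell '.' (not opp) -> no flip
Dir E: first cell '.' (not opp) -> no flip
Dir SW: first cell '.' (not opp) -> no flip
Dir S: first cell '.' (not opp) -> no flip
Dir SE: first cell '.' (not opp) -> no flip
All flips: (4,3)

Answer: ........
..B.....
..B.....
..BWB...
...WW...
...W....
........
........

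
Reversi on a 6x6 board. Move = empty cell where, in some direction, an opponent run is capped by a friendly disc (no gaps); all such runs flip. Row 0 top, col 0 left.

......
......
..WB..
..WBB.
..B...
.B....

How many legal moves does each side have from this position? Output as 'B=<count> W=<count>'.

Answer: B=5 W=5

Derivation:
-- B to move --
(1,1): flips 1 -> legal
(1,2): flips 2 -> legal
(1,3): no bracket -> illegal
(2,1): flips 1 -> legal
(3,1): flips 1 -> legal
(4,1): flips 1 -> legal
(4,3): no bracket -> illegal
B mobility = 5
-- W to move --
(1,2): no bracket -> illegal
(1,3): no bracket -> illegal
(1,4): flips 1 -> legal
(2,4): flips 1 -> legal
(2,5): no bracket -> illegal
(3,1): no bracket -> illegal
(3,5): flips 2 -> legal
(4,0): no bracket -> illegal
(4,1): no bracket -> illegal
(4,3): no bracket -> illegal
(4,4): flips 1 -> legal
(4,5): no bracket -> illegal
(5,0): no bracket -> illegal
(5,2): flips 1 -> legal
(5,3): no bracket -> illegal
W mobility = 5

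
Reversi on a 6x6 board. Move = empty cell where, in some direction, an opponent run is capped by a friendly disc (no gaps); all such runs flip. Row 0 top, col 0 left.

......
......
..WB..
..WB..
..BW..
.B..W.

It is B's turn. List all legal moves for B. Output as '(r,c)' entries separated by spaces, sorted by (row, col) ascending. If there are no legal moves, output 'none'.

Answer: (1,1) (1,2) (2,1) (3,1) (4,1) (4,4) (5,3)

Derivation:
(1,1): flips 1 -> legal
(1,2): flips 2 -> legal
(1,3): no bracket -> illegal
(2,1): flips 1 -> legal
(3,1): flips 1 -> legal
(3,4): no bracket -> illegal
(4,1): flips 1 -> legal
(4,4): flips 1 -> legal
(4,5): no bracket -> illegal
(5,2): no bracket -> illegal
(5,3): flips 1 -> legal
(5,5): no bracket -> illegal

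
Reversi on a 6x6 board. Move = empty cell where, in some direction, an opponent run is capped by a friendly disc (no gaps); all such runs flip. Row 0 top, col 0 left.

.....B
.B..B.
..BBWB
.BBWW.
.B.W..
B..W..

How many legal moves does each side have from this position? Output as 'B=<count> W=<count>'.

Answer: B=5 W=6

Derivation:
-- B to move --
(1,3): no bracket -> illegal
(1,5): no bracket -> illegal
(3,5): flips 2 -> legal
(4,2): no bracket -> illegal
(4,4): flips 3 -> legal
(4,5): flips 1 -> legal
(5,2): flips 2 -> legal
(5,4): flips 1 -> legal
B mobility = 5
-- W to move --
(0,0): flips 2 -> legal
(0,1): no bracket -> illegal
(0,2): no bracket -> illegal
(0,3): no bracket -> illegal
(0,4): flips 1 -> legal
(1,0): no bracket -> illegal
(1,2): flips 1 -> legal
(1,3): flips 1 -> legal
(1,5): no bracket -> illegal
(2,0): no bracket -> illegal
(2,1): flips 3 -> legal
(3,0): flips 2 -> legal
(3,5): no bracket -> illegal
(4,0): no bracket -> illegal
(4,2): no bracket -> illegal
(5,1): no bracket -> illegal
(5,2): no bracket -> illegal
W mobility = 6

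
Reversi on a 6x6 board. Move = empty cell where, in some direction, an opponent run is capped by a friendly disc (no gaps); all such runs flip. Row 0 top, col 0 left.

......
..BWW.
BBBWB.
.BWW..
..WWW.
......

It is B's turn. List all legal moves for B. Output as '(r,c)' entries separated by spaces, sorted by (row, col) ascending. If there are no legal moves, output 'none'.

(0,2): flips 1 -> legal
(0,3): no bracket -> illegal
(0,4): flips 2 -> legal
(0,5): no bracket -> illegal
(1,5): flips 2 -> legal
(2,5): no bracket -> illegal
(3,4): flips 3 -> legal
(3,5): no bracket -> illegal
(4,1): no bracket -> illegal
(4,5): no bracket -> illegal
(5,1): flips 2 -> legal
(5,2): flips 2 -> legal
(5,3): flips 1 -> legal
(5,4): flips 2 -> legal
(5,5): flips 2 -> legal

Answer: (0,2) (0,4) (1,5) (3,4) (5,1) (5,2) (5,3) (5,4) (5,5)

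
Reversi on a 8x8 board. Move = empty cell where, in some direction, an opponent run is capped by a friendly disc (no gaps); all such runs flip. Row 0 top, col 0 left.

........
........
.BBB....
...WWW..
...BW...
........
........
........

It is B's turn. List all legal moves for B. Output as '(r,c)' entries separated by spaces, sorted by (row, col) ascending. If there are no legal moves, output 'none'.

Answer: (2,5) (4,5) (5,5)

Derivation:
(2,4): no bracket -> illegal
(2,5): flips 1 -> legal
(2,6): no bracket -> illegal
(3,2): no bracket -> illegal
(3,6): no bracket -> illegal
(4,2): no bracket -> illegal
(4,5): flips 2 -> legal
(4,6): no bracket -> illegal
(5,3): no bracket -> illegal
(5,4): no bracket -> illegal
(5,5): flips 2 -> legal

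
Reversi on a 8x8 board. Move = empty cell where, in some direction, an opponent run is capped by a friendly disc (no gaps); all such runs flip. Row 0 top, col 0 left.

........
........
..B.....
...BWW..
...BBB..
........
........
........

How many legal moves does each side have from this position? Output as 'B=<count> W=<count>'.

Answer: B=5 W=6

Derivation:
-- B to move --
(2,3): flips 1 -> legal
(2,4): flips 1 -> legal
(2,5): flips 2 -> legal
(2,6): flips 1 -> legal
(3,6): flips 2 -> legal
(4,6): no bracket -> illegal
B mobility = 5
-- W to move --
(1,1): no bracket -> illegal
(1,2): no bracket -> illegal
(1,3): no bracket -> illegal
(2,1): no bracket -> illegal
(2,3): no bracket -> illegal
(2,4): no bracket -> illegal
(3,1): no bracket -> illegal
(3,2): flips 1 -> legal
(3,6): no bracket -> illegal
(4,2): no bracket -> illegal
(4,6): no bracket -> illegal
(5,2): flips 1 -> legal
(5,3): flips 1 -> legal
(5,4): flips 1 -> legal
(5,5): flips 1 -> legal
(5,6): flips 1 -> legal
W mobility = 6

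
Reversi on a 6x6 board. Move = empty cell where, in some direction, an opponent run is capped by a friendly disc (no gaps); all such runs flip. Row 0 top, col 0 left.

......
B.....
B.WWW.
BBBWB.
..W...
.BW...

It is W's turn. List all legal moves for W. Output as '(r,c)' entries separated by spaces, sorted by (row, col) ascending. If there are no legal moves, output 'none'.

Answer: (3,5) (4,0) (4,1) (4,4) (4,5) (5,0)

Derivation:
(0,0): no bracket -> illegal
(0,1): no bracket -> illegal
(1,1): no bracket -> illegal
(2,1): no bracket -> illegal
(2,5): no bracket -> illegal
(3,5): flips 1 -> legal
(4,0): flips 1 -> legal
(4,1): flips 1 -> legal
(4,3): no bracket -> illegal
(4,4): flips 1 -> legal
(4,5): flips 1 -> legal
(5,0): flips 1 -> legal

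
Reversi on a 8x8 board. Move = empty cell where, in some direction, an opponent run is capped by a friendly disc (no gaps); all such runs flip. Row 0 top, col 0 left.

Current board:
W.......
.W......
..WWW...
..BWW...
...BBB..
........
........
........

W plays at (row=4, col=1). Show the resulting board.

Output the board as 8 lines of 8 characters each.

Answer: W.......
.W......
..WWW...
..WWW...
.W.BBB..
........
........
........

Derivation:
Place W at (4,1); scan 8 dirs for brackets.
Dir NW: first cell '.' (not opp) -> no flip
Dir N: first cell '.' (not opp) -> no flip
Dir NE: opp run (3,2) capped by W -> flip
Dir W: first cell '.' (not opp) -> no flip
Dir E: first cell '.' (not opp) -> no flip
Dir SW: first cell '.' (not opp) -> no flip
Dir S: first cell '.' (not opp) -> no flip
Dir SE: first cell '.' (not opp) -> no flip
All flips: (3,2)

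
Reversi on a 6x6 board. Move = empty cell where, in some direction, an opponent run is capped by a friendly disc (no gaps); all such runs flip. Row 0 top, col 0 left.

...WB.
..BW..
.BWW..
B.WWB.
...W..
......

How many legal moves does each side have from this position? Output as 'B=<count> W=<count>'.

-- B to move --
(0,2): flips 1 -> legal
(1,1): no bracket -> illegal
(1,4): flips 1 -> legal
(2,4): flips 2 -> legal
(3,1): flips 4 -> legal
(4,1): no bracket -> illegal
(4,2): flips 2 -> legal
(4,4): no bracket -> illegal
(5,2): flips 1 -> legal
(5,3): no bracket -> illegal
(5,4): flips 2 -> legal
B mobility = 7
-- W to move --
(0,1): flips 1 -> legal
(0,2): flips 1 -> legal
(0,5): flips 1 -> legal
(1,0): flips 1 -> legal
(1,1): flips 1 -> legal
(1,4): no bracket -> illegal
(1,5): no bracket -> illegal
(2,0): flips 1 -> legal
(2,4): no bracket -> illegal
(2,5): flips 1 -> legal
(3,1): no bracket -> illegal
(3,5): flips 1 -> legal
(4,0): no bracket -> illegal
(4,1): no bracket -> illegal
(4,4): no bracket -> illegal
(4,5): flips 1 -> legal
W mobility = 9

Answer: B=7 W=9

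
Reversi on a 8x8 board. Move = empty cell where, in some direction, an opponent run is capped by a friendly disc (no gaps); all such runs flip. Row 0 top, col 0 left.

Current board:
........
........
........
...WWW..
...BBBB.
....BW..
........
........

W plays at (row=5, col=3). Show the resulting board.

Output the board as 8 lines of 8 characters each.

Answer: ........
........
........
...WWW..
...WWBB.
...WWW..
........
........

Derivation:
Place W at (5,3); scan 8 dirs for brackets.
Dir NW: first cell '.' (not opp) -> no flip
Dir N: opp run (4,3) capped by W -> flip
Dir NE: opp run (4,4) capped by W -> flip
Dir W: first cell '.' (not opp) -> no flip
Dir E: opp run (5,4) capped by W -> flip
Dir SW: first cell '.' (not opp) -> no flip
Dir S: first cell '.' (not opp) -> no flip
Dir SE: first cell '.' (not opp) -> no flip
All flips: (4,3) (4,4) (5,4)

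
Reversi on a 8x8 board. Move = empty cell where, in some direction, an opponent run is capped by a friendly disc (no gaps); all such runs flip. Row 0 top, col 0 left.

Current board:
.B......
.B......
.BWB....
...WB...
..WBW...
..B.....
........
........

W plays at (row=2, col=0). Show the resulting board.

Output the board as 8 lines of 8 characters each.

Answer: .B......
.B......
WWWB....
...WB...
..WBW...
..B.....
........
........

Derivation:
Place W at (2,0); scan 8 dirs for brackets.
Dir NW: edge -> no flip
Dir N: first cell '.' (not opp) -> no flip
Dir NE: opp run (1,1), next='.' -> no flip
Dir W: edge -> no flip
Dir E: opp run (2,1) capped by W -> flip
Dir SW: edge -> no flip
Dir S: first cell '.' (not opp) -> no flip
Dir SE: first cell '.' (not opp) -> no flip
All flips: (2,1)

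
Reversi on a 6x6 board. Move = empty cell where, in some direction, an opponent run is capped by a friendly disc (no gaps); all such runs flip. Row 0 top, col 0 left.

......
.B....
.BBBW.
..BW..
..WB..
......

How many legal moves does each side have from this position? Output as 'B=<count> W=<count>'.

Answer: B=5 W=7

Derivation:
-- B to move --
(1,3): no bracket -> illegal
(1,4): no bracket -> illegal
(1,5): no bracket -> illegal
(2,5): flips 1 -> legal
(3,1): no bracket -> illegal
(3,4): flips 1 -> legal
(3,5): no bracket -> illegal
(4,1): flips 1 -> legal
(4,4): flips 1 -> legal
(5,1): no bracket -> illegal
(5,2): flips 1 -> legal
(5,3): no bracket -> illegal
B mobility = 5
-- W to move --
(0,0): flips 2 -> legal
(0,1): no bracket -> illegal
(0,2): no bracket -> illegal
(1,0): no bracket -> illegal
(1,2): flips 2 -> legal
(1,3): flips 1 -> legal
(1,4): no bracket -> illegal
(2,0): flips 3 -> legal
(3,0): no bracket -> illegal
(3,1): flips 1 -> legal
(3,4): no bracket -> illegal
(4,1): no bracket -> illegal
(4,4): flips 1 -> legal
(5,2): no bracket -> illegal
(5,3): flips 1 -> legal
(5,4): no bracket -> illegal
W mobility = 7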